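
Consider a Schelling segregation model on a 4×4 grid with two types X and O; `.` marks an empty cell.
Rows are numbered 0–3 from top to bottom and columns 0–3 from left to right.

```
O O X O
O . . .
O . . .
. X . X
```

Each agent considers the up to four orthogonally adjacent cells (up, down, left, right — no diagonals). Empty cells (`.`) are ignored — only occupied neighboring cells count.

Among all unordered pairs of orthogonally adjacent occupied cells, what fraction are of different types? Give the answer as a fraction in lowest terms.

2/5

Scan each occupied cell's neighbors to the right and below so each pair is counted once.
Row 0: O(0,0)–O(0,1)= O(0,0)–O(1,0)= O(0,1)–X(0,2)≠ X(0,2)–O(0,3)≠  → 2/4 unlike.
Row 1: O(1,0)–O(2,0)=  → 0/1 unlike.
Total adjacent occupied pairs: 5; unlike-type pairs: 2.
2/5 is already in lowest terms.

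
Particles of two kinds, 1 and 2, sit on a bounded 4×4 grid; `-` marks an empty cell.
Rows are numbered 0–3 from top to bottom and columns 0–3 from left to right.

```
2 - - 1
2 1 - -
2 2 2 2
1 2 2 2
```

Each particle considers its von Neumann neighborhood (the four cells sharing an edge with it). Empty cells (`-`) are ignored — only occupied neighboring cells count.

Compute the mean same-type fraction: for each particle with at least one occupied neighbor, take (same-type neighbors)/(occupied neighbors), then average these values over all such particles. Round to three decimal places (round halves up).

0.705

Row 0: (0,0)2 1/1 · (0,3)1 — no occupied neighbors
Row 1: (1,0)2 2/3 · (1,1)1 0/2
Row 2: (2,0)2 2/3 · (2,1)2 3/4 · (2,2)2 3/3 · (2,3)2 2/2
Row 3: (3,0)1 0/2 · (3,1)2 2/3 · (3,2)2 3/3 · (3,3)2 2/2
Sum over 11 particles: 1/1 + 2/3 + 0/2 + 2/3 + 3/4 + 3/3 + 2/2 + 0/2 + 2/3 + 3/3 + 2/2 = 31/4; mean = 31/4 ÷ 11 = 31/44 = 0.704545… → 0.705.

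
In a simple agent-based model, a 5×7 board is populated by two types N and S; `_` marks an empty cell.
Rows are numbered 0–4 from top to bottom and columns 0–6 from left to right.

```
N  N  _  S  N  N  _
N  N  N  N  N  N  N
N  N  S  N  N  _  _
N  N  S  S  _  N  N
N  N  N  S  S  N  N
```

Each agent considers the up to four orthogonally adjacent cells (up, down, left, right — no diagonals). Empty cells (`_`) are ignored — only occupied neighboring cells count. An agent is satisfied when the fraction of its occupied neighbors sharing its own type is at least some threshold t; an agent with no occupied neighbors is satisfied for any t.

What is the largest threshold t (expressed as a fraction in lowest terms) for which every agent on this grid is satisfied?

0/1

(0,0)N 2/2
(0,1)N 2/2
(0,3)S 0/2
(0,4)N 2/3
(0,5)N 2/2
(1,0)N 3/3
(1,1)N 4/4
(1,2)N 2/3
(1,3)N 3/4
(1,4)N 4/4
(1,5)N 3/3
(1,6)N 1/1
(2,0)N 3/3
(2,1)N 3/4
(2,2)S 1/4
(2,3)N 2/4
(2,4)N 2/2
(3,0)N 3/3
(3,1)N 3/4
(3,2)S 2/4
(3,3)S 2/3
(3,5)N 2/2
(3,6)N 2/2
(4,0)N 2/2
(4,1)N 3/3
(4,2)N 1/3
(4,3)S 2/3
(4,4)S 1/2
(4,5)N 2/3
(4,6)N 2/2
The smallest same-type fraction is 0/2 at (0,3), which reduces to 0/1. Any threshold above that leaves this agent unsatisfied.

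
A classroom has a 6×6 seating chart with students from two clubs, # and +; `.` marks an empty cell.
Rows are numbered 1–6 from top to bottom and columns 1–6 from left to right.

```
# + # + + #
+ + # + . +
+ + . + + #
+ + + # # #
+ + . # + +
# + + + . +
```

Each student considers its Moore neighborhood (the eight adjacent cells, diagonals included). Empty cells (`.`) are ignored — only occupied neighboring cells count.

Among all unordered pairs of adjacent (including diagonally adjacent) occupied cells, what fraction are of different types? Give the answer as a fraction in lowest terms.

Scan each occupied cell's neighbors to the right and below (and the two forward diagonals) so each pair is counted once.
Row 1: #(1,1)–+(1,2)≠ #(1,1)–+(2,1)≠ #(1,1)–+(2,2)≠ +(1,2)–#(1,3)≠ +(1,2)–+(2,2)= +(1,2)–#(2,3)≠ +(1,2)–+(2,1)= #(1,3)–+(1,4)≠ #(1,3)–#(2,3)= #(1,3)–+(2,4)≠ #(1,3)–+(2,2)≠ +(1,4)–+(1,5)= +(1,4)–+(2,4)= +(1,4)–#(2,3)≠ +(1,5)–#(1,6)≠ +(1,5)–+(2,6)= +(1,5)–+(2,4)= #(1,6)–+(2,6)≠  → 11/18 unlike.
Row 2: +(2,1)–+(2,2)= +(2,1)–+(3,1)= +(2,1)–+(3,2)= +(2,2)–#(2,3)≠ +(2,2)–+(3,2)= +(2,2)–+(3,1)= #(2,3)–+(2,4)≠ #(2,3)–+(3,4)≠ #(2,3)–+(3,2)≠ +(2,4)–+(3,4)= +(2,4)–+(3,5)= +(2,6)–#(3,6)≠ +(2,6)–+(3,5)=  → 5/13 unlike.
Row 3: +(3,1)–+(3,2)= +(3,1)–+(4,1)= +(3,1)–+(4,2)= +(3,2)–+(4,2)= +(3,2)–+(4,3)= +(3,2)–+(4,1)= +(3,4)–+(3,5)= +(3,4)–#(4,4)≠ +(3,4)–#(4,5)≠ +(3,4)–+(4,3)= +(3,5)–#(3,6)≠ +(3,5)–#(4,5)≠ +(3,5)–#(4,6)≠ +(3,5)–#(4,4)≠ #(3,6)–#(4,6)= #(3,6)–#(4,5)=  → 6/16 unlike.
Row 4: +(4,1)–+(4,2)= +(4,1)–+(5,1)= +(4,1)–+(5,2)= +(4,2)–+(4,3)= +(4,2)–+(5,2)= +(4,2)–+(5,1)= +(4,3)–#(4,4)≠ +(4,3)–#(5,4)≠ +(4,3)–+(5,2)= #(4,4)–#(4,5)= #(4,4)–#(5,4)= #(4,4)–+(5,5)≠ #(4,5)–#(4,6)= #(4,5)–+(5,5)≠ #(4,5)–+(5,6)≠ #(4,5)–#(5,4)= #(4,6)–+(5,6)≠ #(4,6)–+(5,5)≠  → 7/18 unlike.
Row 5: +(5,1)–+(5,2)= +(5,1)–#(6,1)≠ +(5,1)–+(6,2)= +(5,2)–+(6,2)= +(5,2)–+(6,3)= +(5,2)–#(6,1)≠ #(5,4)–+(5,5)≠ #(5,4)–+(6,4)≠ #(5,4)–+(6,3)≠ +(5,5)–+(5,6)= +(5,5)–+(6,6)= +(5,5)–+(6,4)= +(5,6)–+(6,6)=  → 5/13 unlike.
Row 6: #(6,1)–+(6,2)≠ +(6,2)–+(6,3)= +(6,3)–+(6,4)=  → 1/3 unlike.
Total adjacent occupied pairs: 81; unlike-type pairs: 35.
35/81 is already in lowest terms.

35/81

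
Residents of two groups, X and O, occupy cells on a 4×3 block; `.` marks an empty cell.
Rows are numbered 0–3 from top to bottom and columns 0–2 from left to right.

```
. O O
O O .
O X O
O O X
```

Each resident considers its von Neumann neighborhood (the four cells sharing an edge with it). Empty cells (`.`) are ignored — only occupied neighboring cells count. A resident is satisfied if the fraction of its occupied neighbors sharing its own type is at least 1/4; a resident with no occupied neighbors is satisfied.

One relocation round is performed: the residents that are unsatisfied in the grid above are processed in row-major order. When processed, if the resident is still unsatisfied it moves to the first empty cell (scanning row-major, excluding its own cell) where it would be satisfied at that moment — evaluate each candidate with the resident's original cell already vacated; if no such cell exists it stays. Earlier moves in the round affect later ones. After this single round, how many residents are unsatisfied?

0

Initially unsatisfied (in order): (2,1), (2,2), (3,2).
  (2,1): no empty cell satisfies it; stays.
  (2,2) → (0,0).
  (3,2) → (2,2).
Resulting grid:
O O O
O O .
O X X
O O .
All satisfied now.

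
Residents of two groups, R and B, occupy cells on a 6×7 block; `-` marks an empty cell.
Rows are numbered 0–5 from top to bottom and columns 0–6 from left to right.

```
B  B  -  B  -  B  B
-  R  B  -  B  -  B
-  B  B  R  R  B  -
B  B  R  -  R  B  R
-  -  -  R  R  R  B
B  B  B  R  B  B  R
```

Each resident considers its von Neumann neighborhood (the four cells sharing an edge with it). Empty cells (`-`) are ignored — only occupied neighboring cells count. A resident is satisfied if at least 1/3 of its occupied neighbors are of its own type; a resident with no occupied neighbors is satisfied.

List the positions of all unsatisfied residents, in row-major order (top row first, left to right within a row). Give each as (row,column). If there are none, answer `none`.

(1,1), (1,4), (3,2), (3,5), (3,6), (4,5), (4,6), (5,6)

Row 0: (0,0)B 1/1 ✓ · (0,1)B 1/2 ✓ · (0,3)B 0/0 ✓ · (0,5)B 1/1 ✓ · (0,6)B 2/2 ✓
Row 1: (1,1)R 0/3 ✗ · (1,2)B 1/2 ✓ · (1,4)B 0/1 ✗ · (1,6)B 1/1 ✓
Row 2: (2,1)B 2/3 ✓ · (2,2)B 2/4 ✓ · (2,3)R 1/2 ✓ · (2,4)R 2/4 ✓ · (2,5)B 1/2 ✓
Row 3: (3,0)B 1/1 ✓ · (3,1)B 2/3 ✓ · (3,2)R 0/2 ✗ · (3,4)R 2/3 ✓ · (3,5)B 1/4 ✗ · (3,6)R 0/2 ✗
Row 4: (4,3)R 2/2 ✓ · (4,4)R 3/4 ✓ · (4,5)R 1/4 ✗ · (4,6)B 0/3 ✗
Row 5: (5,0)B 1/1 ✓ · (5,1)B 2/2 ✓ · (5,2)B 1/2 ✓ · (5,3)R 1/3 ✓ · (5,4)B 1/3 ✓ · (5,5)B 1/3 ✓ · (5,6)R 0/2 ✗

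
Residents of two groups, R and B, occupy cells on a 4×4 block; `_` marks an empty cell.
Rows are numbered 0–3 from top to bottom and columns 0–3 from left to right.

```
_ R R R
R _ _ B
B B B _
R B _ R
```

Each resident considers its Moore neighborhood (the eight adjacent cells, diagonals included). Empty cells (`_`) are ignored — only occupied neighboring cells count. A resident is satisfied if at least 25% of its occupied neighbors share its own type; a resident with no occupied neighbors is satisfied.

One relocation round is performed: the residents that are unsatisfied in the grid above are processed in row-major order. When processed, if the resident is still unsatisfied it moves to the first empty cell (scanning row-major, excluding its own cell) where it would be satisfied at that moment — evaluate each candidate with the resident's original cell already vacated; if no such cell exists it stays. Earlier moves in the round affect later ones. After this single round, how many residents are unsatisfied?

Initially unsatisfied (in order): (3,0), (3,3).
  (3,0) → (0,0).
  (3,3) → (1,1).
Resulting grid:
R R R R
R R _ B
B B B _
_ B _ _
All satisfied now.

0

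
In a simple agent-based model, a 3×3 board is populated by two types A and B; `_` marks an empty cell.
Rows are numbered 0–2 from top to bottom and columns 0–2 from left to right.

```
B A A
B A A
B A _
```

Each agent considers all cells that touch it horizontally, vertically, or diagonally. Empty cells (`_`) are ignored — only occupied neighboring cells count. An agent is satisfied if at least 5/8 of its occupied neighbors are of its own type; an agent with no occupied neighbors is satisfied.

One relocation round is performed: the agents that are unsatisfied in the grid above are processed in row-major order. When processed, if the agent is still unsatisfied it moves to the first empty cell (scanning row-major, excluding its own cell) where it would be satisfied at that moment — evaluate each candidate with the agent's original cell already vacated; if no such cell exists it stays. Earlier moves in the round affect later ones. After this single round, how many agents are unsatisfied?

Initially unsatisfied (in order): (0,0), (0,1), (1,0), (1,1), (2,0), (2,1).
  (0,0): no empty cell satisfies it; stays.
  (0,1) → (2,2).
  (1,0): no empty cell satisfies it; stays.
  (1,1): no empty cell satisfies it; stays.
  (2,0): no empty cell satisfies it; stays.
  (2,1): no empty cell satisfies it; stays.
Resulting grid:
B _ A
B A A
B A A
Unsatisfied now: (0,0), (1,0), (1,1), (2,0), (2,1).

5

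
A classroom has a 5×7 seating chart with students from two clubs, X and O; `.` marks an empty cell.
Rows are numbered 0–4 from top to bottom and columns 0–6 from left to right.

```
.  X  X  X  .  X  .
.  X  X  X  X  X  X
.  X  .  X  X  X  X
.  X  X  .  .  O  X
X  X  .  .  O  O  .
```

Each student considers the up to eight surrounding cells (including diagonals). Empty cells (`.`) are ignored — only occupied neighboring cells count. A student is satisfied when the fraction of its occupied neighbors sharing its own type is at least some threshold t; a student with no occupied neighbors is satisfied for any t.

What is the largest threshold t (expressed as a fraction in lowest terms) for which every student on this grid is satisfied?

1/3

(0,1)X 3/3
(0,2)X 5/5
(0,3)X 4/4
(0,5)X 3/3
(1,1)X 4/4
(1,2)X 7/7
(1,3)X 6/6
(1,4)X 7/7
(1,5)X 6/6
(1,6)X 4/4
(2,1)X 4/4
(2,3)X 5/5
(2,4)X 5/6
(2,5)X 6/7
(2,6)X 4/5
(3,1)X 4/4
(3,2)X 4/4
(3,5)O 2/6
(3,6)X 2/4
(4,0)X 2/2
(4,1)X 3/3
(4,4)O 2/2
(4,5)O 2/3
The smallest same-type fraction is 2/6 at (3,5), which reduces to 1/3. Any threshold above that leaves this student unsatisfied.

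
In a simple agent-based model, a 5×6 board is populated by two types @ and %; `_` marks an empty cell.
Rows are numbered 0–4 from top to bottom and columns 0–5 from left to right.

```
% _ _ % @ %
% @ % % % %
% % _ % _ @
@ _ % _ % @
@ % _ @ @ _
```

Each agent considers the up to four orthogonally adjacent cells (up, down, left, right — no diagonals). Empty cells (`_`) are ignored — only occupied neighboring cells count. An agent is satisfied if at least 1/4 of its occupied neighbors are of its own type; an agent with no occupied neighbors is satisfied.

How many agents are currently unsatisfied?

4

(0,0)% 1/1 ✓
(0,3)% 1/2 ✓
(0,4)@ 0/3 ✗
(0,5)% 1/2 ✓
(1,0)% 2/3 ✓
(1,1)@ 0/3 ✗
(1,2)% 1/2 ✓
(1,3)% 4/4 ✓
(1,4)% 2/3 ✓
(1,5)% 2/3 ✓
(2,0)% 2/3 ✓
(2,1)% 1/2 ✓
(2,3)% 1/1 ✓
(2,5)@ 1/2 ✓
(3,0)@ 1/2 ✓
(3,2)% 0/0 ✓
(3,4)% 0/2 ✗
(3,5)@ 1/2 ✓
(4,0)@ 1/2 ✓
(4,1)% 0/1 ✗
(4,3)@ 1/1 ✓
(4,4)@ 1/2 ✓
Unsatisfied: (0,4), (1,1), (3,4), (4,1) — 4 in total.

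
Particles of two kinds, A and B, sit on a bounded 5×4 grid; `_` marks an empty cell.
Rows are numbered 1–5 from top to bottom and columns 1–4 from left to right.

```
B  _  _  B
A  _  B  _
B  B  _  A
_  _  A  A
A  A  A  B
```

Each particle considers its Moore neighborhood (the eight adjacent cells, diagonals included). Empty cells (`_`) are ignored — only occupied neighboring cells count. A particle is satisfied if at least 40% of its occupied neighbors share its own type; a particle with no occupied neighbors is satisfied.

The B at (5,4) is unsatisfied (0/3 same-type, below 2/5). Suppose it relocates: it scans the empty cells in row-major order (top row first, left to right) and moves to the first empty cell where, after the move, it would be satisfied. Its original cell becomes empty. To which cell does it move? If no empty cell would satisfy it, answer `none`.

Vacating (5,4). Empty cells in order:
  (1,2): 2/3 same-type → satisfied — stop here.

(1,2)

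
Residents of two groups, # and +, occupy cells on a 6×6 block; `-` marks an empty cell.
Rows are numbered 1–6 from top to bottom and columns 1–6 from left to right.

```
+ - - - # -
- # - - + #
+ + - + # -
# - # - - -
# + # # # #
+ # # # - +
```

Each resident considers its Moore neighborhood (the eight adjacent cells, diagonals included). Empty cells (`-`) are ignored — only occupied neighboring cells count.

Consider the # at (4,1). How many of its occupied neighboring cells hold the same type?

Occupied neighbors of (4,1): (3,1)=+, (3,2)=+, (5,1)=#, (5,2)=+.
Same type (#): 1 of 4.

1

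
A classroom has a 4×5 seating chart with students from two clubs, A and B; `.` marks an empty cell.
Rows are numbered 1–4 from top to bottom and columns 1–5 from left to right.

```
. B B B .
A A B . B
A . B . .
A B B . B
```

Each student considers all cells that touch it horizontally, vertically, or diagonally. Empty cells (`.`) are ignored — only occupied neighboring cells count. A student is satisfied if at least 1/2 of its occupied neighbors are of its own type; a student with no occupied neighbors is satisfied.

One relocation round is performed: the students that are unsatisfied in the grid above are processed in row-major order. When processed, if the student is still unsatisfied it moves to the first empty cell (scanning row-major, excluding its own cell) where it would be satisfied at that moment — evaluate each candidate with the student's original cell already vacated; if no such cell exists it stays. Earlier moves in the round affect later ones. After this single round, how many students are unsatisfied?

Initially unsatisfied (in order): (2,2).
  (2,2) → (1,1).
Resulting grid:
A B B B .
A . B . B
A . B . .
A B B . B
All satisfied now.

0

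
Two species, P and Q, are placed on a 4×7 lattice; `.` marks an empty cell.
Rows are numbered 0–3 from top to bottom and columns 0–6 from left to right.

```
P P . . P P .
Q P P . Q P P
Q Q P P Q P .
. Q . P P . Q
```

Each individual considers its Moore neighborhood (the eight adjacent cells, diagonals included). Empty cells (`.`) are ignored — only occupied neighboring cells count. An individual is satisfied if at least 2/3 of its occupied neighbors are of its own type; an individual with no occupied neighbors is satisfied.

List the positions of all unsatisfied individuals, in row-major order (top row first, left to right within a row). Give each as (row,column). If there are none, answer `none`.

(0,0)P 2/3 ✓
(0,1)P 3/4 ✓
(0,4)P 2/3 ✓
(0,5)P 3/4 ✓
(1,0)Q 2/5 ✗
(1,1)P 4/7 ✗
(1,2)P 4/5 ✓
(1,4)Q 1/6 ✗
(1,5)P 4/6 ✓
(1,6)P 3/3 ✓
(2,0)Q 3/4 ✓
(2,1)Q 3/6 ✗
(2,2)P 4/6 ✓
(2,3)P 4/6 ✓
(2,4)Q 1/6 ✗
(2,5)P 3/6 ✗
(3,1)Q 2/3 ✓
(3,3)P 3/4 ✓
(3,4)P 3/4 ✓
(3,6)Q 0/1 ✗

(1,0), (1,1), (1,4), (2,1), (2,4), (2,5), (3,6)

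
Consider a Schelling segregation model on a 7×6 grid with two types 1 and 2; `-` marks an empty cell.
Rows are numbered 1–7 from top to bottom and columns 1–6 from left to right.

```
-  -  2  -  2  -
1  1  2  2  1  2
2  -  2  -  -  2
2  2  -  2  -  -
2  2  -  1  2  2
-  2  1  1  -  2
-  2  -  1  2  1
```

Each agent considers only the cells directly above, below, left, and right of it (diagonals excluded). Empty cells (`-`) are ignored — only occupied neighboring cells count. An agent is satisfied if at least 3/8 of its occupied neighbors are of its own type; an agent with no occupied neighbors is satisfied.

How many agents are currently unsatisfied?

6

Row 1: (1,3)2 1/1 ✓ · (1,5)2 0/1 ✗
Row 2: (2,1)1 1/2 ✓ · (2,2)1 1/2 ✓ · (2,3)2 3/4 ✓ · (2,4)2 1/2 ✓ · (2,5)1 0/3 ✗ · (2,6)2 1/2 ✓
Row 3: (3,1)2 1/2 ✓ · (3,3)2 1/1 ✓ · (3,6)2 1/1 ✓
Row 4: (4,1)2 3/3 ✓ · (4,2)2 2/2 ✓ · (4,4)2 0/1 ✗
Row 5: (5,1)2 2/2 ✓ · (5,2)2 3/3 ✓ · (5,4)1 1/3 ✗ · (5,5)2 1/2 ✓ · (5,6)2 2/2 ✓
Row 6: (6,2)2 2/3 ✓ · (6,3)1 1/2 ✓ · (6,4)1 3/3 ✓ · (6,6)2 1/2 ✓
Row 7: (7,2)2 1/1 ✓ · (7,4)1 1/2 ✓ · (7,5)2 0/2 ✗ · (7,6)1 0/2 ✗
Unsatisfied: (1,5), (2,5), (4,4), (5,4), (7,5), (7,6) — 6 in total.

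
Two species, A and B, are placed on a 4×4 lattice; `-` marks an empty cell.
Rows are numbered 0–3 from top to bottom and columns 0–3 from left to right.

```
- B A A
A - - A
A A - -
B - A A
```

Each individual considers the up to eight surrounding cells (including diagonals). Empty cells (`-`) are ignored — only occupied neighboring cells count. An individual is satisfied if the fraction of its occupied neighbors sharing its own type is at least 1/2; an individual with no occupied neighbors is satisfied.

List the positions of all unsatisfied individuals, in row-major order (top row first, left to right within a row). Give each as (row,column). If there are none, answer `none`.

(0,1), (3,0)

Row 0: (0,1)B 0/2 unhappy · (0,2)A 2/3 ok · (0,3)A 2/2 ok
Row 1: (1,0)A 2/3 ok · (1,3)A 2/2 ok
Row 2: (2,0)A 2/3 ok · (2,1)A 3/4 ok
Row 3: (3,0)B 0/2 unhappy · (3,2)A 2/2 ok · (3,3)A 1/1 ok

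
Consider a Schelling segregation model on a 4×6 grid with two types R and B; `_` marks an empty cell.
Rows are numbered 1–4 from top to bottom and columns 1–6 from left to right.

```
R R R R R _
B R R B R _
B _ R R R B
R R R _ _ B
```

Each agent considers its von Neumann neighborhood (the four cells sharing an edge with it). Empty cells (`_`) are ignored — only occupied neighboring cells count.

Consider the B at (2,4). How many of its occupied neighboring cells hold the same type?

Occupied neighbors of (2,4): (1,4)=R, (3,4)=R, (2,3)=R, (2,5)=R.
Same type (B): 0 of 4.

0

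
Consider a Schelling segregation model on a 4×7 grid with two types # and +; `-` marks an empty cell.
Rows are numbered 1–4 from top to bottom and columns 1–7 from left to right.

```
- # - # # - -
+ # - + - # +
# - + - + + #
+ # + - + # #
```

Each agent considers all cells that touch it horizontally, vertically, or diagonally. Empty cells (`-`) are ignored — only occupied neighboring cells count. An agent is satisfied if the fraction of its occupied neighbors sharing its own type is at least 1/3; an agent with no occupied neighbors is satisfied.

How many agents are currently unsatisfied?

3

Row 1: (1,2)# 1/2 satisfied · (1,4)# 1/2 satisfied · (1,5)# 2/3 satisfied
Row 2: (2,1)+ 0/3 not · (2,2)# 2/4 satisfied · (2,4)+ 2/4 satisfied · (2,6)# 2/5 satisfied · (2,7)+ 1/3 satisfied
Row 3: (3,1)# 2/4 satisfied · (3,3)+ 2/4 satisfied · (3,5)+ 3/5 satisfied · (3,6)+ 3/7 satisfied · (3,7)# 3/5 satisfied
Row 4: (4,1)+ 0/2 not · (4,2)# 1/4 not · (4,3)+ 1/2 satisfied · (4,5)+ 2/3 satisfied · (4,6)# 2/5 satisfied · (4,7)# 2/3 satisfied
Unsatisfied: (2,1), (4,1), (4,2) — 3 in total.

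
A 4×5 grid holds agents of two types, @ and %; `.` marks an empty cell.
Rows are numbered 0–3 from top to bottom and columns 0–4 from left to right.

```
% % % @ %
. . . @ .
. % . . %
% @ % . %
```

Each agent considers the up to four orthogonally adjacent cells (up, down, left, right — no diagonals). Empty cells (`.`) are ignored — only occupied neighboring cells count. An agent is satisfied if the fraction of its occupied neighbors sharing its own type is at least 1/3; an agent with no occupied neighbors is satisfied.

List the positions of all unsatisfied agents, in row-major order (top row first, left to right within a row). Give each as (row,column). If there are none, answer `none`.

Row 0: (0,0)% 1/1 ok · (0,1)% 2/2 ok · (0,2)% 1/2 ok · (0,3)@ 1/3 ok · (0,4)% 0/1 unhappy
Row 1: (1,3)@ 1/1 ok
Row 2: (2,1)% 0/1 unhappy · (2,4)% 1/1 ok
Row 3: (3,0)% 0/1 unhappy · (3,1)@ 0/3 unhappy · (3,2)% 0/1 unhappy · (3,4)% 1/1 ok

(0,4), (2,1), (3,0), (3,1), (3,2)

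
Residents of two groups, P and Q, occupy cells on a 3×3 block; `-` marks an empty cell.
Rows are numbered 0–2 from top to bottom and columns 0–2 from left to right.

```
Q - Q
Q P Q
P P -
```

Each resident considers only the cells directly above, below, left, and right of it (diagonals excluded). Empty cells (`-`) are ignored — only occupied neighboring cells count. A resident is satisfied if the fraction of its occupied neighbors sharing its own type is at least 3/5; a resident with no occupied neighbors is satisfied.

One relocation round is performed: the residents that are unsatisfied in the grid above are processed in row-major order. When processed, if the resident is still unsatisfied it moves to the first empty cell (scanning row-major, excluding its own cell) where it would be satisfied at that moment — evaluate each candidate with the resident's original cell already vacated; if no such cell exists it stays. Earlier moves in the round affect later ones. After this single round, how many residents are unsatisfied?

2

Initially unsatisfied (in order): (1,0), (1,1), (1,2), (2,0).
  (1,0) → (0,1).
  (1,1): no empty cell satisfies it; stays.
  (1,2): no empty cell satisfies it; stays.
  (2,0): now satisfied by earlier moves; stays.
Resulting grid:
Q Q Q
- P Q
P P -
Unsatisfied now: (1,1), (1,2).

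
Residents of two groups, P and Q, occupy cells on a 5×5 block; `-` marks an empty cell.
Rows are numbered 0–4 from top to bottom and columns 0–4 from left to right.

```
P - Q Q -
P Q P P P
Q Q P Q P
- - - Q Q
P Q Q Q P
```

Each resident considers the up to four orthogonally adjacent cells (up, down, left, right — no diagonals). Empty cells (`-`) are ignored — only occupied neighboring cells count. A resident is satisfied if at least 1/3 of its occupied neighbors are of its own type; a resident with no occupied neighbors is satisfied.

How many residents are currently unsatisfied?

(0,0)P 1/1 satisfied
(0,2)Q 1/2 satisfied
(0,3)Q 1/2 satisfied
(1,0)P 1/3 satisfied
(1,1)Q 1/3 satisfied
(1,2)P 2/4 satisfied
(1,3)P 2/4 satisfied
(1,4)P 2/2 satisfied
(2,0)Q 1/2 satisfied
(2,1)Q 2/3 satisfied
(2,2)P 1/3 satisfied
(2,3)Q 1/4 not
(2,4)P 1/3 satisfied
(3,3)Q 3/3 satisfied
(3,4)Q 1/3 satisfied
(4,0)P 0/1 not
(4,1)Q 1/2 satisfied
(4,2)Q 2/2 satisfied
(4,3)Q 2/3 satisfied
(4,4)P 0/2 not
Unsatisfied: (2,3), (4,0), (4,4) — 3 in total.

3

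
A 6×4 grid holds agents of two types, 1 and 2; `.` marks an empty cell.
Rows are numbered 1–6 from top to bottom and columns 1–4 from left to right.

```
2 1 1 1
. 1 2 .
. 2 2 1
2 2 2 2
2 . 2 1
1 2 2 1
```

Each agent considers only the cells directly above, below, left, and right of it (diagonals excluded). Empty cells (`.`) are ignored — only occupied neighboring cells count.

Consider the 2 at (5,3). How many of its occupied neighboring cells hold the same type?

2

Occupied neighbors of (5,3): (4,3)=2, (6,3)=2, (5,4)=1.
Same type (2): 2 of 3.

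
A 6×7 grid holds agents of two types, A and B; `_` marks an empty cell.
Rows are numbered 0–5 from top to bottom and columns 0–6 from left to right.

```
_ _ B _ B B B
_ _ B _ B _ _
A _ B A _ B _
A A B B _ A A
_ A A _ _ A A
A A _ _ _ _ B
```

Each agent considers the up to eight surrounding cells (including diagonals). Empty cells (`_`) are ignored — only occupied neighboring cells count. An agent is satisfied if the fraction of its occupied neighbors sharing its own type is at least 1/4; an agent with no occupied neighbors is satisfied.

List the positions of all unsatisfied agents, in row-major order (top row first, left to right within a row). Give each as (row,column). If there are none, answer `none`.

(0,2)B 1/1 satisfied
(0,4)B 2/2 satisfied
(0,5)B 3/3 satisfied
(0,6)B 1/1 satisfied
(1,2)B 2/3 satisfied
(1,4)B 3/4 satisfied
(2,0)A 2/2 satisfied
(2,2)B 3/5 satisfied
(2,3)A 0/5 not
(2,5)B 1/3 satisfied
(3,0)A 3/3 satisfied
(3,1)A 4/6 satisfied
(3,2)B 2/6 satisfied
(3,3)B 2/4 satisfied
(3,5)A 3/4 satisfied
(3,6)A 3/4 satisfied
(4,1)A 5/6 satisfied
(4,2)A 3/5 satisfied
(4,5)A 3/4 satisfied
(4,6)A 3/4 satisfied
(5,0)A 2/2 satisfied
(5,1)A 3/3 satisfied
(5,6)B 0/2 not

(2,3), (5,6)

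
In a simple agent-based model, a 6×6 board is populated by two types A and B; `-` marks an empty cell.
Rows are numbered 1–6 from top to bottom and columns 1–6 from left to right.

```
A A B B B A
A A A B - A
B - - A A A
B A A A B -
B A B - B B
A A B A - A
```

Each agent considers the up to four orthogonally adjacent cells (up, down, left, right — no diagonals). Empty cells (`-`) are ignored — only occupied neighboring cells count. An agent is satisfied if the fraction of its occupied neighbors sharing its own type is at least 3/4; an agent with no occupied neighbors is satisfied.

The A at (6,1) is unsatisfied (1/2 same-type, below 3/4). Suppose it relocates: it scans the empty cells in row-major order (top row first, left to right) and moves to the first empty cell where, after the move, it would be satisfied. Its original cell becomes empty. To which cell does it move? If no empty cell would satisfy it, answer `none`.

(3,3)

Vacating (6,1). Empty cells in order:
  (2,5): 2/4 same-type → still unsatisfied.
  (3,2): 2/3 same-type → still unsatisfied.
  (3,3): 3/3 same-type → satisfied — stop here.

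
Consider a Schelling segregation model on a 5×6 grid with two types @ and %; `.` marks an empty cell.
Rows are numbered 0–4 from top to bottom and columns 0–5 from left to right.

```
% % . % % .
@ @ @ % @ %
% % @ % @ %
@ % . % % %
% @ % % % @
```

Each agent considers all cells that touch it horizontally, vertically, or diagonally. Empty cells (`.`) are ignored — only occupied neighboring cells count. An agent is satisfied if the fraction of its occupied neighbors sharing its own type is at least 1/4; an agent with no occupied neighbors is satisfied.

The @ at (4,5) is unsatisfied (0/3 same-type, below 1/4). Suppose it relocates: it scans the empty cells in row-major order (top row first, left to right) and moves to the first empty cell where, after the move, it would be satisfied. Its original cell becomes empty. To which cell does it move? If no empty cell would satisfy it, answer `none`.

(0,2)

Vacating (4,5). Empty cells in order:
  (0,2): 2/5 same-type → satisfied — stop here.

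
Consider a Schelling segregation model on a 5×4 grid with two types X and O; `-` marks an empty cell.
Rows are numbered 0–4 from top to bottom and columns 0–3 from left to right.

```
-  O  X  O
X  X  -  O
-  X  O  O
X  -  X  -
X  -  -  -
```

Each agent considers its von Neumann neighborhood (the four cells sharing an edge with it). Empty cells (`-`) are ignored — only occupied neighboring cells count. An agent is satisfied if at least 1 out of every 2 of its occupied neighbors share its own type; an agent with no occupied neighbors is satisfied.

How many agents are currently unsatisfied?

Row 0: (0,1)O 0/2 unhappy · (0,2)X 0/2 unhappy · (0,3)O 1/2 ok
Row 1: (1,0)X 1/1 ok · (1,1)X 2/3 ok · (1,3)O 2/2 ok
Row 2: (2,1)X 1/2 ok · (2,2)O 1/3 unhappy · (2,3)O 2/2 ok
Row 3: (3,0)X 1/1 ok · (3,2)X 0/1 unhappy
Row 4: (4,0)X 1/1 ok
Unsatisfied: (0,1), (0,2), (2,2), (3,2) — 4 in total.

4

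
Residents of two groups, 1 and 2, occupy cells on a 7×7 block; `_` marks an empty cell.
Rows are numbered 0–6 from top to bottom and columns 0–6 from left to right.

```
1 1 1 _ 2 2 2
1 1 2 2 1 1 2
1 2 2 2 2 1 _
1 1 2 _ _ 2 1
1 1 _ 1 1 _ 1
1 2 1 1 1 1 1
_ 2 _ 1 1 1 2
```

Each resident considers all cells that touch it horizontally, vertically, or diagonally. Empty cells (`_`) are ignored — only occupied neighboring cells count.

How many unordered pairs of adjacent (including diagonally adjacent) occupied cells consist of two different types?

39

Scan each occupied cell's neighbors to the right and below (and the two forward diagonals) so each pair is counted once.
From row 0: 8 unlike of 20 pairs (running 8/20).
From row 1: 10 unlike of 23 pairs (running 18/43).
From row 2: 6 unlike of 16 pairs (running 24/59).
From row 3: 6 unlike of 12 pairs (running 30/71).
From row 4: 2 unlike of 15 pairs (running 32/86).
From row 5: 6 unlike of 20 pairs (running 38/106).
From row 6: 1 unlike of 3 pairs (running 39/109).
Total adjacent occupied pairs: 109; unlike-type pairs: 39.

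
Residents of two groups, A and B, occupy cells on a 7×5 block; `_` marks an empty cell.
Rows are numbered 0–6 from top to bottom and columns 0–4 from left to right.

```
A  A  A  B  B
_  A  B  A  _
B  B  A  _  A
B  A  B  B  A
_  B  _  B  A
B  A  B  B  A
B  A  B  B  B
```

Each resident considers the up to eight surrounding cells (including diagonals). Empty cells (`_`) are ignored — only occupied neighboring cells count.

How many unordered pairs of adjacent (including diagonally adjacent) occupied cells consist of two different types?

Scan each occupied cell's neighbors to the right and below (and the two forward diagonals) so each pair is counted once.
Row 0: A(0,0)–A(0,1)= A(0,0)–A(1,1)= A(0,1)–A(0,2)= A(0,1)–A(1,1)= A(0,1)–B(1,2)≠ A(0,2)–B(0,3)≠ A(0,2)–B(1,2)≠ A(0,2)–A(1,3)= A(0,2)–A(1,1)= B(0,3)–B(0,4)= B(0,3)–A(1,3)≠ B(0,3)–B(1,2)= B(0,4)–A(1,3)≠  → 5/13 unlike.
Row 1: A(1,1)–B(1,2)≠ A(1,1)–B(2,1)≠ A(1,1)–A(2,2)= A(1,1)–B(2,0)≠ B(1,2)–A(1,3)≠ B(1,2)–A(2,2)≠ B(1,2)–B(2,1)= A(1,3)–A(2,4)= A(1,3)–A(2,2)=  → 5/9 unlike.
Row 2: B(2,0)–B(2,1)= B(2,0)–B(3,0)= B(2,0)–A(3,1)≠ B(2,1)–A(2,2)≠ B(2,1)–A(3,1)≠ B(2,1)–B(3,2)= B(2,1)–B(3,0)= A(2,2)–B(3,2)≠ A(2,2)–B(3,3)≠ A(2,2)–A(3,1)= A(2,4)–A(3,4)= A(2,4)–B(3,3)≠  → 6/12 unlike.
Row 3: B(3,0)–A(3,1)≠ B(3,0)–B(4,1)= A(3,1)–B(3,2)≠ A(3,1)–B(4,1)≠ B(3,2)–B(3,3)= B(3,2)–B(4,3)= B(3,2)–B(4,1)= B(3,3)–A(3,4)≠ B(3,3)–B(4,3)= B(3,3)–A(4,4)≠ A(3,4)–A(4,4)= A(3,4)–B(4,3)≠  → 6/12 unlike.
Row 4: B(4,1)–A(5,1)≠ B(4,1)–B(5,2)= B(4,1)–B(5,0)= B(4,3)–A(4,4)≠ B(4,3)–B(5,3)= B(4,3)–A(5,4)≠ B(4,3)–B(5,2)= A(4,4)–A(5,4)= A(4,4)–B(5,3)≠  → 4/9 unlike.
Row 5: B(5,0)–A(5,1)≠ B(5,0)–B(6,0)= B(5,0)–A(6,1)≠ A(5,1)–B(5,2)≠ A(5,1)–A(6,1)= A(5,1)–B(6,2)≠ A(5,1)–B(6,0)≠ B(5,2)–B(5,3)= B(5,2)–B(6,2)= B(5,2)–B(6,3)= B(5,2)–A(6,1)≠ B(5,3)–A(5,4)≠ B(5,3)–B(6,3)= B(5,3)–B(6,4)= B(5,3)–B(6,2)= A(5,4)–B(6,4)≠ A(5,4)–B(6,3)≠  → 9/17 unlike.
Row 6: B(6,0)–A(6,1)≠ A(6,1)–B(6,2)≠ B(6,2)–B(6,3)= B(6,3)–B(6,4)=  → 2/4 unlike.
Total adjacent occupied pairs: 76; unlike-type pairs: 37.

37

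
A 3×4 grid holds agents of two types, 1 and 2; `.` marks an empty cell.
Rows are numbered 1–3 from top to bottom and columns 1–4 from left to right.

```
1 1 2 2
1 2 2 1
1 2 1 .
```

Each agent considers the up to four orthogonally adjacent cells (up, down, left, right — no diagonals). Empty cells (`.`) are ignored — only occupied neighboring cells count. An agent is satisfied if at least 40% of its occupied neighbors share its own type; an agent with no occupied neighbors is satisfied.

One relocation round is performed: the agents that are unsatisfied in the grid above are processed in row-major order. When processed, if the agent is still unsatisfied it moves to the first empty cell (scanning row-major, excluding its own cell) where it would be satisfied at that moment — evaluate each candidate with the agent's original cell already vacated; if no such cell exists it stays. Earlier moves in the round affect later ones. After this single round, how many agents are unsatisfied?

Initially unsatisfied (in order): (1,2), (2,4), (3,2), (3,3).
  (1,2) → (3,4).
  (2,4): no empty cell satisfies it; stays.
  (3,2) → (1,2).
  (3,3): now satisfied by earlier moves; stays.
Resulting grid:
1 2 2 2
1 2 2 1
1 . 1 1
Unsatisfied now: (2,4).

1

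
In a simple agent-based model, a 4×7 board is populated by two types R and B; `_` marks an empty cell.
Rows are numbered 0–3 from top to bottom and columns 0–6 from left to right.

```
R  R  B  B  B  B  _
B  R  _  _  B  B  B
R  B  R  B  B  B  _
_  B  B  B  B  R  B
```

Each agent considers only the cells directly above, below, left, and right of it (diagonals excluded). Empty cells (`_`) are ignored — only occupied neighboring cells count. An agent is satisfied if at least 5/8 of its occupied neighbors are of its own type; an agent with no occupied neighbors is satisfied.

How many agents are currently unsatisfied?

Row 0: (0,0)R 1/2 ✗ · (0,1)R 2/3 ✓ · (0,2)B 1/2 ✗ · (0,3)B 2/2 ✓ · (0,4)B 3/3 ✓ · (0,5)B 2/2 ✓
Row 1: (1,0)B 0/3 ✗ · (1,1)R 1/3 ✗ · (1,4)B 3/3 ✓ · (1,5)B 4/4 ✓ · (1,6)B 1/1 ✓
Row 2: (2,0)R 0/2 ✗ · (2,1)B 1/4 ✗ · (2,2)R 0/3 ✗ · (2,3)B 2/3 ✓ · (2,4)B 4/4 ✓ · (2,5)B 2/3 ✓
Row 3: (3,1)B 2/2 ✓ · (3,2)B 2/3 ✓ · (3,3)B 3/3 ✓ · (3,4)B 2/3 ✓ · (3,5)R 0/3 ✗ · (3,6)B 0/1 ✗
Unsatisfied: (0,0), (0,2), (1,0), (1,1), (2,0), (2,1), (2,2), (3,5), (3,6) — 9 in total.

9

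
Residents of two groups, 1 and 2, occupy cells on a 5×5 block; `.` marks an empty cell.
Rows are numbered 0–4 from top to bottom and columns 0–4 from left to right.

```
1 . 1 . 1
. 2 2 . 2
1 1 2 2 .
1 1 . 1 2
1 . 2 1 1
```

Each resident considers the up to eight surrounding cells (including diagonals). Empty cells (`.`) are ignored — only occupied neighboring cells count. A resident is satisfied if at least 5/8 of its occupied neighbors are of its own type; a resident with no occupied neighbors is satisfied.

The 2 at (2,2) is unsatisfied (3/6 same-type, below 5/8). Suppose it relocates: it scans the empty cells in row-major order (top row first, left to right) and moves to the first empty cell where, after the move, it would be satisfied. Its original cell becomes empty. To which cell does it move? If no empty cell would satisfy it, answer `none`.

Vacating (2,2). Empty cells in order:
  (0,1): 2/4 same-type → still unsatisfied.
  (0,3): 2/4 same-type → still unsatisfied.
  (1,0): 1/4 same-type → still unsatisfied.
  (1,3): 3/5 same-type → still unsatisfied.
  (2,4): 3/4 same-type → satisfied — stop here.

(2,4)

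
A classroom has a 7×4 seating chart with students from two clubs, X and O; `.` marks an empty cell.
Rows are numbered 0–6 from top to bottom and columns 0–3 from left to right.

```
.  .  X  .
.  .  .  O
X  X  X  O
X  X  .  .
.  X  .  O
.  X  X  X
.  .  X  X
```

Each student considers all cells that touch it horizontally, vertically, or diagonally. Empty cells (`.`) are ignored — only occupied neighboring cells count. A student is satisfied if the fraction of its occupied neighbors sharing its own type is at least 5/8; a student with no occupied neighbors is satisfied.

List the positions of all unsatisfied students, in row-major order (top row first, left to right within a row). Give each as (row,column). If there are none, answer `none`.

Row 0: (0,2)X 0/1 ✗
Row 1: (1,3)O 1/3 ✗
Row 2: (2,0)X 3/3 ✓ · (2,1)X 4/4 ✓ · (2,2)X 2/4 ✗ · (2,3)O 1/2 ✗
Row 3: (3,0)X 4/4 ✓ · (3,1)X 5/5 ✓
Row 4: (4,1)X 4/4 ✓ · (4,3)O 0/2 ✗
Row 5: (5,1)X 3/3 ✓ · (5,2)X 5/6 ✓ · (5,3)X 3/4 ✓
Row 6: (6,2)X 4/4 ✓ · (6,3)X 3/3 ✓

(0,2), (1,3), (2,2), (2,3), (4,3)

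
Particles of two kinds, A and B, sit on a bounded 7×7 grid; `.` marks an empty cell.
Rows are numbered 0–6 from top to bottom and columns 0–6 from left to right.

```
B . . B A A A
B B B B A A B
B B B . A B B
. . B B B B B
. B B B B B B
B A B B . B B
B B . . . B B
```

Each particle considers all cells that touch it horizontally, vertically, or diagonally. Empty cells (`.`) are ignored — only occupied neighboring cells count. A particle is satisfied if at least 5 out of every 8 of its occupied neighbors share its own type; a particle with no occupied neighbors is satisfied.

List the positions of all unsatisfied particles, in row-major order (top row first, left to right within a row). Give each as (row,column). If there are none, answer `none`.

Row 0: (0,0)B 2/2 ✓ · (0,3)B 2/4 ✗ · (0,4)A 3/5 ✗ · (0,5)A 4/5 ✓ · (0,6)A 2/3 ✓
Row 1: (1,0)B 4/4 ✓ · (1,1)B 6/6 ✓ · (1,2)B 5/5 ✓ · (1,3)B 3/6 ✗ · (1,4)A 4/7 ✗ · (1,5)A 5/8 ✓ · (1,6)B 2/5 ✗
Row 2: (2,0)B 3/3 ✓ · (2,1)B 6/6 ✓ · (2,2)B 6/6 ✓ · (2,4)A 2/7 ✗ · (2,5)B 5/8 ✓ · (2,6)B 4/5 ✓
Row 3: (3,2)B 6/6 ✓ · (3,3)B 6/7 ✓ · (3,4)B 6/7 ✓ · (3,5)B 7/8 ✓ · (3,6)B 5/5 ✓
Row 4: (4,1)B 4/5 ✓ · (4,2)B 6/7 ✓ · (4,3)B 7/7 ✓ · (4,4)B 7/7 ✓ · (4,5)B 7/7 ✓ · (4,6)B 5/5 ✓
Row 5: (5,0)B 3/4 ✓ · (5,1)A 0/6 ✗ · (5,2)B 5/6 ✓ · (5,3)B 4/4 ✓ · (5,5)B 6/6 ✓ · (5,6)B 5/5 ✓
Row 6: (6,0)B 2/3 ✓ · (6,1)B 3/4 ✓ · (6,5)B 3/3 ✓ · (6,6)B 3/3 ✓

(0,3), (0,4), (1,3), (1,4), (1,6), (2,4), (5,1)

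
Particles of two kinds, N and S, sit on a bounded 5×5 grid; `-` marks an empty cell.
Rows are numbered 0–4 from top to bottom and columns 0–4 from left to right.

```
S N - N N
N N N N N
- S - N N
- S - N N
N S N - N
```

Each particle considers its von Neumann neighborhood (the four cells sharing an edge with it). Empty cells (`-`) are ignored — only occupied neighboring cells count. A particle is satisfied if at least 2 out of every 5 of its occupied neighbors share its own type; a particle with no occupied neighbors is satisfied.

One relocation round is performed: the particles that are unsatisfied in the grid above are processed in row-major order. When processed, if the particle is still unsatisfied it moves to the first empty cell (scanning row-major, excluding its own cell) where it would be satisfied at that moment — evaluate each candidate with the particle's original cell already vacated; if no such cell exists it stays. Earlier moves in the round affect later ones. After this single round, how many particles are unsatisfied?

Initially unsatisfied (in order): (0,0), (4,0), (4,1), (4,2).
  (0,0) → (2,0).
  (4,0) → (0,0).
  (4,1): now satisfied by earlier moves; stays.
  (4,2) → (0,2).
Resulting grid:
N N N N N
N N N N N
S S - N N
- S - N N
- S - - N
All satisfied now.

0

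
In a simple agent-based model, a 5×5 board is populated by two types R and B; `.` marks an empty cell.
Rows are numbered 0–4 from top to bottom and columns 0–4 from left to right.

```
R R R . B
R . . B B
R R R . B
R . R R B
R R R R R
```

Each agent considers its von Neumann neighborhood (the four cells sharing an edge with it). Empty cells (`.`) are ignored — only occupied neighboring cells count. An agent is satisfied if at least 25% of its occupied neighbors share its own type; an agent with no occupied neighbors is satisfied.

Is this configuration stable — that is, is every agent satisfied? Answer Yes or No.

Yes

(0,0)R 2/2 ✓
(0,1)R 2/2 ✓
(0,2)R 1/1 ✓
(0,4)B 1/1 ✓
(1,0)R 2/2 ✓
(1,3)B 1/1 ✓
(1,4)B 3/3 ✓
(2,0)R 3/3 ✓
(2,1)R 2/2 ✓
(2,2)R 2/2 ✓
(2,4)B 2/2 ✓
(3,0)R 2/2 ✓
(3,2)R 3/3 ✓
(3,3)R 2/3 ✓
(3,4)B 1/3 ✓
(4,0)R 2/2 ✓
(4,1)R 2/2 ✓
(4,2)R 3/3 ✓
(4,3)R 3/3 ✓
(4,4)R 1/2 ✓
All meet the threshold, so the configuration is stable.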